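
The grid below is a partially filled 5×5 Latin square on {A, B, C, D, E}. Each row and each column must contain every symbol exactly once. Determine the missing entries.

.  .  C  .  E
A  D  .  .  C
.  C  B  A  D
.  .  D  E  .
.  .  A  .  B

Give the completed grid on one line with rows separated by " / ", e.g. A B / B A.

B A C D E / A D E B C / E C B A D / C B D E A / D E A C B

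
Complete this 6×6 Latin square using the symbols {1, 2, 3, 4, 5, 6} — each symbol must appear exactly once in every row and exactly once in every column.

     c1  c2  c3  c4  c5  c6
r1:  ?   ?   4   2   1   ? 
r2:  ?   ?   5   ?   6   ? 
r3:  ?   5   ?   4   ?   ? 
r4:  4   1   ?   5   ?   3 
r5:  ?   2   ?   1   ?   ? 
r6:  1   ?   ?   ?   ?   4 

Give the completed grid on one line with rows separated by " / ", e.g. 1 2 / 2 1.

3 6 4 2 1 5 / 2 4 5 3 6 1 / 6 5 1 4 3 2 / 4 1 6 5 2 3 / 5 2 3 1 4 6 / 1 3 2 6 5 4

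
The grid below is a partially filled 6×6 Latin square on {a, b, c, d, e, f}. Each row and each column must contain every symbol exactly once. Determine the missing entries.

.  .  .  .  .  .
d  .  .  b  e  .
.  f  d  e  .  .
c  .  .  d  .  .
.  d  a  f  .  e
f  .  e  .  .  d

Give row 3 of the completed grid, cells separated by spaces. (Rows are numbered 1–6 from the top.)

a f d e b c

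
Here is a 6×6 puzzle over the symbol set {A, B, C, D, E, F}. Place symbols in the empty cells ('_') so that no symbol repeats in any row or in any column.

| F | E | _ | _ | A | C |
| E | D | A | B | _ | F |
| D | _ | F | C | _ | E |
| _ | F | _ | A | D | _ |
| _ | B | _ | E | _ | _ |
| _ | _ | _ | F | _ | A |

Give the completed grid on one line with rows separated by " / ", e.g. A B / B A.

row 1 has {A,C,E,F}; column 4 has {A,B,C,E,F} — only D is left for (r1,c4).
row 2 has {A,B,D,E,F}; column 5 has {A,D} — only C is left for (r2,c5).
row 3 has {C,D,E,F}; column 2 has {B,D,E,F} — only A is left for (r3,c2).
row 3 has {A,C,D,E,F}; column 5 has {A,C,D} — only B is left for (r3,c5).
row 4 has {A,D,F}; column 6 has {A,C,E,F} — only B is left for (r4,c6).
row 5 has {B,E}; column 5 has {A,B,C,D} — only F is left for (r5,c5).
row 5 has {B,E,F}; column 6 has {A,B,C,E,F} — only D is left for (r5,c6).
row 6 has {A,F}; column 2 has {A,B,D,E,F} — only C is left for (r6,c2).
row 6 has {A,C,F}; column 5 has {A,B,C,D,F} — only E is left for (r6,c5).
row 1 has {A,C,D,E,F}; column 3 has {A,F} — only B is left for (r1,c3).
row 4 has {A,B,D,F}; column 1 has {D,E,F} — only C is left for (r4,c1).
row 4 has {A,B,C,D,F}; column 3 has {A,B,F} — only E is left for (r4,c3).
row 5 has {B,D,E,F}; column 1 has {C,D,E,F} — only A is left for (r5,c1).
row 5 has {A,B,D,E,F}; column 3 has {A,B,E,F} — only C is left for (r5,c3).
row 6 has {A,C,E,F}; column 1 has {A,C,D,E,F} — only B is left for (r6,c1).
row 6 has {A,B,C,E,F}; column 3 has {A,B,C,E,F} — only D is left for (r6,c3).

F E B D A C / E D A B C F / D A F C B E / C F E A D B / A B C E F D / B C D F E A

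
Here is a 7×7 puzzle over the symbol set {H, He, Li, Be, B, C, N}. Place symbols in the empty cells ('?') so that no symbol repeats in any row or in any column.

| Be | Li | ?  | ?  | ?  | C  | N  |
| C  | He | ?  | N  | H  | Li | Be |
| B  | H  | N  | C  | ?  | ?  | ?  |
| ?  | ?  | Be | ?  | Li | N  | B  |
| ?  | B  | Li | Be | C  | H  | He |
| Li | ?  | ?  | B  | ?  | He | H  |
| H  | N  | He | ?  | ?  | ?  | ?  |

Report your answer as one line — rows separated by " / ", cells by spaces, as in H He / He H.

Be Li H He B C N / C He B N H Li Be / B H N C He Be Li / He C Be H Li N B / N B Li Be C H He / Li Be C B N He H / H N He Li Be B C

row 2 has {H,He,Li,Be,C,N}; column 3 has {He,Li,Be,N} — only B is left for (r2,c3).
row 3 has {H,B,C,N}; column 6 has {H,He,Li,C,N} — only Be is left for (r3,c6).
row 3 has {H,Be,B,C,N}; column 7 has {H,He,Be,B,N} — only Li is left for (r3,c7).
row 4 has {Li,Be,B,N}; column 1 has {H,Li,Be,B,C} — only He is left for (r4,c1).
row 4 has {He,Li,Be,B,N}; column 2 has {H,He,Li,B,N} — only C is left for (r4,c2).
row 4 has {He,Li,Be,B,C,N}; column 4 has {Be,B,C,N} — only H is left for (r4,c4).
row 5 has {H,He,Li,Be,B,C}; column 1 has {H,He,Li,Be,B,C} — only N is left for (r5,c1).
row 6 has {H,He,Li,B}; column 2 has {H,He,Li,B,C,N} — only Be is left for (r6,c2).
row 6 has {H,He,Li,Be,B}; column 3 has {He,Li,Be,B,N} — only C is left for (r6,c3).
row 6 has {H,He,Li,Be,B,C}; column 5 has {H,Li,C} — only N is left for (r6,c5).
row 7 has {H,He,N}; column 4 has {H,Be,B,C,N} — only Li is left for (r7,c4).
row 7 has {H,He,Li,N}; column 6 has {H,He,Li,Be,C,N} — only B is left for (r7,c6).
row 7 has {H,He,Li,B,N}; column 7 has {H,He,Li,Be,B,N} — only C is left for (r7,c7).
row 1 has {Li,Be,C,N}; column 3 has {He,Li,Be,B,C,N} — only H is left for (r1,c3).
row 1 has {H,Li,Be,C,N}; column 4 has {H,Li,Be,B,C,N} — only He is left for (r1,c4).
row 1 has {H,He,Li,Be,C,N}; column 5 has {H,Li,C,N} — only B is left for (r1,c5).
row 3 has {H,Li,Be,B,C,N}; column 5 has {H,Li,B,C,N} — only He is left for (r3,c5).
row 7 has {H,He,Li,B,C,N}; column 5 has {H,He,Li,B,C,N} — only Be is left for (r7,c5).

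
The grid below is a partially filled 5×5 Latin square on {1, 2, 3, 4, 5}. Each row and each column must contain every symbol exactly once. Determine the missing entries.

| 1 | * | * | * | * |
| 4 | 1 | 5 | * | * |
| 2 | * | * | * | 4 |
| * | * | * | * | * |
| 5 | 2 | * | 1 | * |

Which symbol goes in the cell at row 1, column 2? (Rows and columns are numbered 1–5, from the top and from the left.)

4

(r4,c1) = 3
(r5,c5) = 3
(r2,c5) = 2
(r5,c3) = 4
(r1,c5) = 5
(r2,c4) = 3
(r3,c4) = 5
(r4,c5) = 1
(r3,c2) = 3
(r3,c3) = 1
(r4,c3) = 2
(r4,c4) = 4
(r1,c2) = 4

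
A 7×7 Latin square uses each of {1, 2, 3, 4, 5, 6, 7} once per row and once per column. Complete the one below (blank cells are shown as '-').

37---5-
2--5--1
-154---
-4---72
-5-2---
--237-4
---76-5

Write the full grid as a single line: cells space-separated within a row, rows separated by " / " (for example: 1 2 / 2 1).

At row 1, column 7: row 1 has {3,5,7}; column 7 has {1,2,4,5}; that leaves 6.
At row 6, column 2: row 6 has {2,3,4,7}; column 2 has {1,4,5,7}; that leaves 6.
At row 6, column 6: row 6 has {2,3,4,6,7}; column 6 has {5,7}; that leaves 1.
At row 1, column 4: row 1 has {3,5,6,7}; column 4 has {2,3,4,5,7}; that leaves 1.
At row 2, column 2: row 2 has {1,2,5}; column 2 has {1,4,5,6,7}; that leaves 3.
At row 2, column 5: row 2 has {1,2,3,5}; column 5 has {6,7}; that leaves 4.
At row 2, column 6: row 2 has {1,2,3,4,5}; column 6 has {1,5,7}; that leaves 6.
At row 4, column 4: row 4 has {2,4,7}; column 4 has {1,2,3,4,5,7}; that leaves 6.
At row 6, column 1: row 6 has {1,2,3,4,6,7}; column 1 has {2,3}; that leaves 5.
At row 7, column 2: row 7 has {5,6,7}; column 2 has {1,3,4,5,6,7}; that leaves 2.
At row 1, column 3: row 1 has {1,3,5,6,7}; column 3 has {2,5}; that leaves 4.
At row 1, column 5: row 1 has {1,3,4,5,6,7}; column 5 has {4,6,7}; that leaves 2.
At row 2, column 3: row 2 has {1,2,3,4,5,6}; column 3 has {2,4,5}; that leaves 7.
At row 3, column 5: row 3 has {1,4,5}; column 5 has {2,4,6,7}; that leaves 3.
At row 3, column 6: row 3 has {1,3,4,5}; column 6 has {1,5,6,7}; that leaves 2.
At row 3, column 7: row 3 has {1,2,3,4,5}; column 7 has {1,2,4,5,6}; that leaves 7.
At row 4, column 1: row 4 has {2,4,6,7}; column 1 has {2,3,5}; that leaves 1.
At row 4, column 3: row 4 has {1,2,4,6,7}; column 3 has {2,4,5,7}; that leaves 3.
At row 4, column 5: row 4 has {1,2,3,4,6,7}; column 5 has {2,3,4,6,7}; that leaves 5.
At row 5, column 5: row 5 has {2,5}; column 5 has {2,3,4,5,6,7}; that leaves 1.
At row 5, column 7: row 5 has {1,2,5}; column 7 has {1,2,4,5,6,7}; that leaves 3.
At row 7, column 1: row 7 has {2,5,6,7}; column 1 has {1,2,3,5}; that leaves 4.
At row 7, column 3: row 7 has {2,4,5,6,7}; column 3 has {2,3,4,5,7}; that leaves 1.
At row 7, column 6: row 7 has {1,2,4,5,6,7}; column 6 has {1,2,5,6,7}; that leaves 3.
At row 3, column 1: row 3 has {1,2,3,4,5,7}; column 1 has {1,2,3,4,5}; that leaves 6.
At row 5, column 1: row 5 has {1,2,3,5}; column 1 has {1,2,3,4,5,6}; that leaves 7.
At row 5, column 3: row 5 has {1,2,3,5,7}; column 3 has {1,2,3,4,5,7}; that leaves 6.
At row 5, column 6: row 5 has {1,2,3,5,6,7}; column 6 has {1,2,3,5,6,7}; that leaves 4.

3 7 4 1 2 5 6 / 2 3 7 5 4 6 1 / 6 1 5 4 3 2 7 / 1 4 3 6 5 7 2 / 7 5 6 2 1 4 3 / 5 6 2 3 7 1 4 / 4 2 1 7 6 3 5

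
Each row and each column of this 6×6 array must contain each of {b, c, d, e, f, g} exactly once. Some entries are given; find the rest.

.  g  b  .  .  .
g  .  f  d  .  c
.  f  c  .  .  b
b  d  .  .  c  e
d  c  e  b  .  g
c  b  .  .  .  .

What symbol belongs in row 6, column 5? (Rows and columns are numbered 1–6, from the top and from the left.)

g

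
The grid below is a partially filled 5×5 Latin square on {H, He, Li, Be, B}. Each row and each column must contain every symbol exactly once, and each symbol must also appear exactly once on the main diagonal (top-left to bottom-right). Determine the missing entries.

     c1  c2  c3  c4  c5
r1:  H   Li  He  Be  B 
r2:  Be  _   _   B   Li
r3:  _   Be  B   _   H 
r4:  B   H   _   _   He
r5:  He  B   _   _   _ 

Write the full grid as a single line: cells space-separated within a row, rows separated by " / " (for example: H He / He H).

H Li He Be B / Be He H B Li / Li Be B He H / B H Be Li He / He B Li H Be

(r2,c2): row 2 has {Li,Be,B}; column 2 has {H,Li,Be,B}; the diagonal has {H,B}, so it must be He.
(r2,c3): row 2 has {He,Li,Be,B}; column 3 has {He,B}, so it must be H.
(r3,c1): row 3 has {H,Be,B}; column 1 has {H,He,Be,B}, so it must be Li.
(r3,c4): row 3 has {H,Li,Be,B}; column 4 has {Be,B}, so it must be He.
(r4,c4): row 4 has {H,He,B}; column 4 has {He,Be,B}; the diagonal has {H,He,B}, so it must be Li.
(r5,c4): row 5 has {He,B}; column 4 has {He,Li,Be,B}, so it must be H.
(r5,c5): row 5 has {H,He,B}; column 5 has {H,He,Li,B}; the diagonal has {H,He,Li,B}, so it must be Be.
(r4,c3): row 4 has {H,He,Li,B}; column 3 has {H,He,B}, so it must be Be.
(r5,c3): row 5 has {H,He,Be,B}; column 3 has {H,He,Be,B}, so it must be Li.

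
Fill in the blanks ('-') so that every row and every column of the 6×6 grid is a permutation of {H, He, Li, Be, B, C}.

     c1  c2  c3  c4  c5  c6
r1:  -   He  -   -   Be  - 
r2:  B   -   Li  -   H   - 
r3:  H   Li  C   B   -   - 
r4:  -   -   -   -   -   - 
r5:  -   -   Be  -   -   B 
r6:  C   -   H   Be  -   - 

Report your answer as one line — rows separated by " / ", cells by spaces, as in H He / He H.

row 1 has {He,Be}; column 1 has {H,B,C} — only Li is left for (r1,c1).
row 1 has {He,Li,Be}; column 3 has {H,Li,Be,C} — only B is left for (r1,c3).
row 3 has {H,Li,B,C}; column 5 has {H,Be} — only He is left for (r3,c5).
row 3 has {H,He,Li,B,C}; column 6 has {B} — only Be is left for (r3,c6).
row 4 is empty so far; column 3 has {H,Li,Be,B,C} — only He is left for (r4,c3).
row 5 has {Be,B}; column 1 has {H,Li,B,C} — only He is left for (r5,c1).
row 6 has {H,Be,C}; column 2 has {He,Li} — only B is left for (r6,c2).
row 6 has {H,Be,B,C}; column 5 has {H,He,Be} — only Li is left for (r6,c5).
row 6 has {H,Li,Be,B,C}; column 6 has {Be,B} — only He is left for (r6,c6).
row 2 has {H,Li,B}; column 6 has {He,Be,B} — only C is left for (r2,c6).
row 4 has {He}; column 1 has {H,He,Li,B,C} — only Be is left for (r4,c1).
row 5 has {He,Be,B}; column 5 has {H,He,Li,Be} — only C is left for (r5,c5).
row 1 has {He,Li,Be,B}; column 6 has {He,Be,B,C} — only H is left for (r1,c6).
row 2 has {H,Li,B,C}; column 2 has {He,Li,B} — only Be is left for (r2,c2).
row 2 has {H,Li,Be,B,C}; column 4 has {Be,B} — only He is left for (r2,c4).
row 4 has {He,Be}; column 5 has {H,He,Li,Be,C} — only B is left for (r4,c5).
row 4 has {He,Be,B}; column 6 has {H,He,Be,B,C} — only Li is left for (r4,c6).
row 5 has {He,Be,B,C}; column 2 has {He,Li,Be,B} — only H is left for (r5,c2).
row 5 has {H,He,Be,B,C}; column 4 has {He,Be,B} — only Li is left for (r5,c4).
row 1 has {H,He,Li,Be,B}; column 4 has {He,Li,Be,B} — only C is left for (r1,c4).
row 4 has {He,Li,Be,B}; column 2 has {H,He,Li,Be,B} — only C is left for (r4,c2).
row 4 has {He,Li,Be,B,C}; column 4 has {He,Li,Be,B,C} — only H is left for (r4,c4).

Li He B C Be H / B Be Li He H C / H Li C B He Be / Be C He H B Li / He H Be Li C B / C B H Be Li He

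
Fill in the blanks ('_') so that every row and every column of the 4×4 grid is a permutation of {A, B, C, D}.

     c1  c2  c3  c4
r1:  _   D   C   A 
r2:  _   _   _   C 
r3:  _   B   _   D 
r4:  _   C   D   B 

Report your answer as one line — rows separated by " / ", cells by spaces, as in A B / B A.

row 1 has {A,C,D}; column 1 is empty so far — only B is left for (r1,c1).
row 2 has {C}; column 2 has {B,C,D} — only A is left for (r2,c2).
row 2 has {A,C}; column 3 has {C,D} — only B is left for (r2,c3).
row 3 has {B,D}; column 3 has {B,C,D} — only A is left for (r3,c3).
row 4 has {B,C,D}; column 1 has {B} — only A is left for (r4,c1).
row 2 has {A,B,C}; column 1 has {A,B} — only D is left for (r2,c1).
row 3 has {A,B,D}; column 1 has {A,B,D} — only C is left for (r3,c1).

B D C A / D A B C / C B A D / A C D B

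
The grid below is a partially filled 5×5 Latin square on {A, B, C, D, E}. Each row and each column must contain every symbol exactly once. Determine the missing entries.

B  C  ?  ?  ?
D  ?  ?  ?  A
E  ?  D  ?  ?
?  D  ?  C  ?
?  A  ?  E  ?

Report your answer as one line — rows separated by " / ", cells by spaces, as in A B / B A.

B C A D E / D E C B A / E B D A C / A D E C B / C A B E D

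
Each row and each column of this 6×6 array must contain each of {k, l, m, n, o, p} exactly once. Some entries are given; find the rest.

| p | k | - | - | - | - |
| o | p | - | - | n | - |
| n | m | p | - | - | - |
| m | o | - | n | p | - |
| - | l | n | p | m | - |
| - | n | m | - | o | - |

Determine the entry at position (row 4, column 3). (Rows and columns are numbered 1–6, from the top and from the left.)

l

(r1,c5): row 1 has {k,p}; column 5 has {m,n,o,p}, so it must be l.
(r3,c5): row 3 has {m,n,p}; column 5 has {l,m,n,o,p}, so it must be k.
(r5,c1): row 5 has {l,m,n,p}; column 1 has {m,n,o,p}, so it must be k.
(r5,c6): row 5 has {k,l,m,n,p}; column 6 is empty so far, so it must be o.
(r6,c1): row 6 has {m,n,o}; column 1 has {k,m,n,o,p}, so it must be l.
(r6,c4): row 6 has {l,m,n,o}; column 4 has {n,p}, so it must be k.
(r6,c6): row 6 has {k,l,m,n,o}; column 6 has {o}, so it must be p.
(r1,c3): row 1 has {k,l,p}; column 3 has {m,n,p}, so it must be o.
(r1,c4): row 1 has {k,l,o,p}; column 4 has {k,n,p}, so it must be m.
(r1,c6): row 1 has {k,l,m,o,p}; column 6 has {o,p}, so it must be n.
(r2,c4): row 2 has {n,o,p}; column 4 has {k,m,n,p}, so it must be l.
(r3,c4): row 3 has {k,m,n,p}; column 4 has {k,l,m,n,p}, so it must be o.
(r3,c6): row 3 has {k,m,n,o,p}; column 6 has {n,o,p}, so it must be l.
(r4,c6): row 4 has {m,n,o,p}; column 6 has {l,n,o,p}, so it must be k.
(r2,c3): row 2 has {l,n,o,p}; column 3 has {m,n,o,p}, so it must be k.
(r2,c6): row 2 has {k,l,n,o,p}; column 6 has {k,l,n,o,p}, so it must be m.
(r4,c3): row 4 has {k,m,n,o,p}; column 3 has {k,m,n,o,p}, so it must be l.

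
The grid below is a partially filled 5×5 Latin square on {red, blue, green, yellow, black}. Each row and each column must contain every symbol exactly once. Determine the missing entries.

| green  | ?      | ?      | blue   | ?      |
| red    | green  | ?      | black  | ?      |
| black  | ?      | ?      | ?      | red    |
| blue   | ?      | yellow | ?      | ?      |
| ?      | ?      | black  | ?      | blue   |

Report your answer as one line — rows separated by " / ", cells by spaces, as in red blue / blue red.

green yellow red blue black / red green blue black yellow / black blue green yellow red / blue black yellow red green / yellow red black green blue

row 1 has {blue,green}; column 3 has {yellow,black} — only red is left for (r1,c3).
row 2 has {red,green,black}; column 3 has {red,yellow,black} — only blue is left for (r2,c3).
row 2 has {red,blue,green,black}; column 5 has {red,blue} — only yellow is left for (r2,c5).
row 3 has {red,black}; column 3 has {red,blue,yellow,black} — only green is left for (r3,c3).
row 3 has {red,green,black}; column 4 has {blue,black} — only yellow is left for (r3,c4).
row 5 has {blue,black}; column 1 has {red,blue,green,black} — only yellow is left for (r5,c1).
row 5 has {blue,yellow,black}; column 2 has {green} — only red is left for (r5,c2).
row 5 has {red,blue,yellow,black}; column 4 has {blue,yellow,black} — only green is left for (r5,c4).
row 1 has {red,blue,green}; column 5 has {red,blue,yellow} — only black is left for (r1,c5).
row 3 has {red,green,yellow,black}; column 2 has {red,green} — only blue is left for (r3,c2).
row 4 has {blue,yellow}; column 2 has {red,blue,green} — only black is left for (r4,c2).
row 4 has {blue,yellow,black}; column 4 has {blue,green,yellow,black} — only red is left for (r4,c4).
row 4 has {red,blue,yellow,black}; column 5 has {red,blue,yellow,black} — only green is left for (r4,c5).
row 1 has {red,blue,green,black}; column 2 has {red,blue,green,black} — only yellow is left for (r1,c2).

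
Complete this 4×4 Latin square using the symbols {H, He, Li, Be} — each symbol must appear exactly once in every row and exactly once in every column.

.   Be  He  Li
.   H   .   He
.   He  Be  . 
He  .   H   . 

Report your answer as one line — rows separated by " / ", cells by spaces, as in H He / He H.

H Be He Li / Be H Li He / Li He Be H / He Li H Be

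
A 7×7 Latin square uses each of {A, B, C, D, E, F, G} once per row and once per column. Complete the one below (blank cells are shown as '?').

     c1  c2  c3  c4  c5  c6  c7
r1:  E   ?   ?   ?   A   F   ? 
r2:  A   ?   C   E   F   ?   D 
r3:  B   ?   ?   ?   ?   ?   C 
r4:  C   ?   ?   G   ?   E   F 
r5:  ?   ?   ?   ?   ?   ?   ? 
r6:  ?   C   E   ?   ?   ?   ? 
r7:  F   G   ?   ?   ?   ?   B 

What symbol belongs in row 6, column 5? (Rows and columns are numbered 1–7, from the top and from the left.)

D

(r1,c7) = G
(r2,c2) = B
(r2,c6) = G
(r6,c7) = A
(r1,c2) = D
(r1,c3) = B
(r1,c4) = C
(r4,c2) = A
(r4,c3) = D
(r4,c5) = B
(r5,c7) = E
(r7,c3) = A
(r7,c4) = D
(r7,c6) = C
(r5,c2) = F
(r5,c3) = G
(r7,c5) = E
(r3,c2) = E
(r3,c3) = F
(r3,c4) = A
(r3,c6) = D
(r5,c1) = D
(r5,c4) = B
(r5,c5) = C
(r5,c6) = A
(r6,c1) = G
(r6,c4) = F
(r6,c5) = D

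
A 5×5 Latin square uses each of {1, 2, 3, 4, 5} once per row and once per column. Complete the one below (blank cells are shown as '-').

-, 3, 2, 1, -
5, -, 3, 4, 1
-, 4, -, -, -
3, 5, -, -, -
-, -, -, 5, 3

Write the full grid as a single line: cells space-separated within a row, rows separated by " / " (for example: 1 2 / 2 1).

4 3 2 1 5 / 5 2 3 4 1 / 1 4 5 3 2 / 3 5 1 2 4 / 2 1 4 5 3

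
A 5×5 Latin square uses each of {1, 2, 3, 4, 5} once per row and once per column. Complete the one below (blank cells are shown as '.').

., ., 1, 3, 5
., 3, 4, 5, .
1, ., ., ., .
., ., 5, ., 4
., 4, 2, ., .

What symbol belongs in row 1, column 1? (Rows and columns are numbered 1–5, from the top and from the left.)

Cell (r1,c2): row 1 has {1,3,5}; column 2 has {3,4} → 2.
Cell (r2,c1): row 2 has {3,4,5}; column 1 has {1} → 2.
Cell (r2,c5): row 2 has {2,3,4,5}; column 5 has {4,5} → 1.
Cell (r3,c2): row 3 has {1}; column 2 has {2,3,4} → 5.
Cell (r3,c3): row 3 has {1,5}; column 3 has {1,2,4,5} → 3.
Cell (r3,c5): row 3 has {1,3,5}; column 5 has {1,4,5} → 2.
Cell (r4,c1): row 4 has {4,5}; column 1 has {1,2} → 3.
Cell (r4,c2): row 4 has {3,4,5}; column 2 has {2,3,4,5} → 1.
Cell (r4,c4): row 4 has {1,3,4,5}; column 4 has {3,5} → 2.
Cell (r5,c1): row 5 has {2,4}; column 1 has {1,2,3} → 5.
Cell (r5,c4): row 5 has {2,4,5}; column 4 has {2,3,5} → 1.
Cell (r5,c5): row 5 has {1,2,4,5}; column 5 has {1,2,4,5} → 3.
Cell (r1,c1): row 1 has {1,2,3,5}; column 1 has {1,2,3,5} → 4.

4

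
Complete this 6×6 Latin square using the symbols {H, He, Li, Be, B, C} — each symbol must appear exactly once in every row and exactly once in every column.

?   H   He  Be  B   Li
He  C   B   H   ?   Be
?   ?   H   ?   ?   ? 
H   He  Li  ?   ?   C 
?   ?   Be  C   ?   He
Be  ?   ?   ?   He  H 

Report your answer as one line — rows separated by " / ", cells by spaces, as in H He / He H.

C H He Be B Li / He C B H Li Be / Li Be H He C B / H He Li B Be C / B Li Be C H He / Be B C Li He H

(r1,c1): row 1 has {H,He,Li,Be,B}; column 1 has {H,He,Be}, so it must be C.
(r2,c5): row 2 has {H,He,Be,B,C}; column 5 has {He,B}, so it must be Li.
(r3,c6): row 3 has {H}; column 6 has {H,He,Li,Be,C}, so it must be B.
(r4,c4): row 4 has {H,He,Li,C}; column 4 has {H,Be,C}, so it must be B.
(r4,c5): row 4 has {H,He,Li,B,C}; column 5 has {He,Li,B}, so it must be Be.
(r5,c5): row 5 has {He,Be,C}; column 5 has {He,Li,Be,B}, so it must be H.
(r6,c3): row 6 has {H,He,Be}; column 3 has {H,He,Li,Be,B}, so it must be C.
(r6,c4): row 6 has {H,He,Be,C}; column 4 has {H,Be,B,C}, so it must be Li.
(r3,c1): row 3 has {H,B}; column 1 has {H,He,Be,C}, so it must be Li.
(r3,c2): row 3 has {H,Li,B}; column 2 has {H,He,C}, so it must be Be.
(r3,c4): row 3 has {H,Li,Be,B}; column 4 has {H,Li,Be,B,C}, so it must be He.
(r3,c5): row 3 has {H,He,Li,Be,B}; column 5 has {H,He,Li,Be,B}, so it must be C.
(r5,c1): row 5 has {H,He,Be,C}; column 1 has {H,He,Li,Be,C}, so it must be B.
(r5,c2): row 5 has {H,He,Be,B,C}; column 2 has {H,He,Be,C}, so it must be Li.
(r6,c2): row 6 has {H,He,Li,Be,C}; column 2 has {H,He,Li,Be,C}, so it must be B.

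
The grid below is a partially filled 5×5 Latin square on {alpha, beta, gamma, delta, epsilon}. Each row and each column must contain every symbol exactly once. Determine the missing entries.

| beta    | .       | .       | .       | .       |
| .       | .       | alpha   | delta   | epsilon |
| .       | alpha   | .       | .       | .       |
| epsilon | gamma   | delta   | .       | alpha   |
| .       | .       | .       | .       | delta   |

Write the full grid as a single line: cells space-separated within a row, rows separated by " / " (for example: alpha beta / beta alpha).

beta delta epsilon alpha gamma / gamma beta alpha delta epsilon / delta alpha gamma epsilon beta / epsilon gamma delta beta alpha / alpha epsilon beta gamma delta

At row 1, column 5: row 1 has {beta}; column 5 has {alpha,delta,epsilon}; that leaves gamma.
At row 2, column 1: row 2 has {alpha,delta,epsilon}; column 1 has {beta,epsilon}; that leaves gamma.
At row 2, column 2: row 2 has {alpha,gamma,delta,epsilon}; column 2 has {alpha,gamma}; that leaves beta.
At row 3, column 1: row 3 has {alpha}; column 1 has {beta,gamma,epsilon}; that leaves delta.
At row 3, column 5: row 3 has {alpha,delta}; column 5 has {alpha,gamma,delta,epsilon}; that leaves beta.
At row 4, column 4: row 4 has {alpha,gamma,delta,epsilon}; column 4 has {delta}; that leaves beta.
At row 5, column 1: row 5 has {delta}; column 1 has {beta,gamma,delta,epsilon}; that leaves alpha.
At row 5, column 2: row 5 has {alpha,delta}; column 2 has {alpha,beta,gamma}; that leaves epsilon.
At row 5, column 4: row 5 has {alpha,delta,epsilon}; column 4 has {beta,delta}; that leaves gamma.
At row 1, column 2: row 1 has {beta,gamma}; column 2 has {alpha,beta,gamma,epsilon}; that leaves delta.
At row 1, column 3: row 1 has {beta,gamma,delta}; column 3 has {alpha,delta}; that leaves epsilon.
At row 1, column 4: row 1 has {beta,gamma,delta,epsilon}; column 4 has {beta,gamma,delta}; that leaves alpha.
At row 3, column 3: row 3 has {alpha,beta,delta}; column 3 has {alpha,delta,epsilon}; that leaves gamma.
At row 3, column 4: row 3 has {alpha,beta,gamma,delta}; column 4 has {alpha,beta,gamma,delta}; that leaves epsilon.
At row 5, column 3: row 5 has {alpha,gamma,delta,epsilon}; column 3 has {alpha,gamma,delta,epsilon}; that leaves beta.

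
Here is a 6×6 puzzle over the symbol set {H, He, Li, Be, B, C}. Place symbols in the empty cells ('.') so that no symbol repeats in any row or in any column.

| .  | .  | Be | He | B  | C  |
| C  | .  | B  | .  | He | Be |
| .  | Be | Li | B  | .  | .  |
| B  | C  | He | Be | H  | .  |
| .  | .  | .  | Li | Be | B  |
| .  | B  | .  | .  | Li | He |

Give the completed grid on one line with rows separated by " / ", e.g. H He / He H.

Li H Be He B C / C Li B H He Be / He Be Li B C H / B C He Be H Li / H He C Li Be B / Be B H C Li He

Cell (r2,c4): row 2 has {He,Be,B,C}; column 4 has {He,Li,Be,B} → H.
Cell (r3,c5): row 3 has {Li,Be,B}; column 5 has {H,He,Li,Be,B} → C.
Cell (r3,c6): row 3 has {Li,Be,B,C}; column 6 has {He,Be,B,C} → H.
Cell (r4,c6): row 4 has {H,He,Be,B,C}; column 6 has {H,He,Be,B,C} → Li.
Cell (r6,c4): row 6 has {He,Li,B}; column 4 has {H,He,Li,Be,B} → C.
Cell (r2,c2): row 2 has {H,He,Be,B,C}; column 2 has {Be,B,C} → Li.
Cell (r3,c1): row 3 has {H,Li,Be,B,C}; column 1 has {B,C} → He.
Cell (r5,c1): row 5 has {Li,Be,B}; column 1 has {He,B,C} → H.
Cell (r5,c2): row 5 has {H,Li,Be,B}; column 2 has {Li,Be,B,C} → He.
Cell (r5,c3): row 5 has {H,He,Li,Be,B}; column 3 has {He,Li,Be,B} → C.
Cell (r6,c1): row 6 has {He,Li,B,C}; column 1 has {H,He,B,C} → Be.
Cell (r6,c3): row 6 has {He,Li,Be,B,C}; column 3 has {He,Li,Be,B,C} → H.
Cell (r1,c1): row 1 has {He,Be,B,C}; column 1 has {H,He,Be,B,C} → Li.
Cell (r1,c2): row 1 has {He,Li,Be,B,C}; column 2 has {He,Li,Be,B,C} → H.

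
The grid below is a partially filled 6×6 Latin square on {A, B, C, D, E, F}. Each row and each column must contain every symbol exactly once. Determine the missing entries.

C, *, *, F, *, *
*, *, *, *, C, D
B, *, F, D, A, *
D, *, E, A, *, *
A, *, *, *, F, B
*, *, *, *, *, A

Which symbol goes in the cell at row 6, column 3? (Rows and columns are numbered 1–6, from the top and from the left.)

D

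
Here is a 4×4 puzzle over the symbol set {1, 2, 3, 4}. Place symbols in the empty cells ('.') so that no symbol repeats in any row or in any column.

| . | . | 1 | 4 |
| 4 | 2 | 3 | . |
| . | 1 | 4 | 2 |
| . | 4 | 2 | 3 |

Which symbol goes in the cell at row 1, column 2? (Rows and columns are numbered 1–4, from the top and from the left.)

(r1,c2): row 1 has {1,4}; column 2 has {1,2,4}, so it must be 3.

3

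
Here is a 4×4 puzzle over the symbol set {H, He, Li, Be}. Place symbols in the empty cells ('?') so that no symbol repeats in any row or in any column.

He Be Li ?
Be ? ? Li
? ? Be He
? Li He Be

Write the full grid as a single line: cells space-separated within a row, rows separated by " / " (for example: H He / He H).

Cell (r1,c4): row 1 has {He,Li,Be}; column 4 has {He,Li,Be} → H.
Cell (r2,c3): row 2 has {Li,Be}; column 3 has {He,Li,Be} → H.
Cell (r3,c2): row 3 has {He,Be}; column 2 has {Li,Be} → H.
Cell (r4,c1): row 4 has {He,Li,Be}; column 1 has {He,Be} → H.
Cell (r2,c2): row 2 has {H,Li,Be}; column 2 has {H,Li,Be} → He.
Cell (r3,c1): row 3 has {H,He,Be}; column 1 has {H,He,Be} → Li.

He Be Li H / Be He H Li / Li H Be He / H Li He Be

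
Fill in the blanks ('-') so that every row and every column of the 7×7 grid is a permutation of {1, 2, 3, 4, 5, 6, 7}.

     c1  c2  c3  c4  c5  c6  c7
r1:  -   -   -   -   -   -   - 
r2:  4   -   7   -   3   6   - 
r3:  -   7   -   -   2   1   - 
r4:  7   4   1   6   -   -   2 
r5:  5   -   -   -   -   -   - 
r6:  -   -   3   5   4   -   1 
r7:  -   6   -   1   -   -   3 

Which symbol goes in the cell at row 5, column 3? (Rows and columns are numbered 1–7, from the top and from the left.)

6

Cell (r2,c4): row 2 has {3,4,6,7}; column 4 has {1,5,6} → 2.
Cell (r2,c7): row 2 has {2,3,4,6,7}; column 7 has {1,2,3} → 5.
Cell (r4,c5): row 4 has {1,2,4,6,7}; column 5 has {2,3,4} → 5.
Cell (r4,c6): row 4 has {1,2,4,5,6,7}; column 6 has {1,6} → 3.
Cell (r6,c2): row 6 has {1,3,4,5}; column 2 has {4,6,7} → 2.
Cell (r6,c6): row 6 has {1,2,3,4,5}; column 6 has {1,3,6} → 7.
Cell (r7,c1): row 7 has {1,3,6}; column 1 has {4,5,7} → 2.
Cell (r7,c5): row 7 has {1,2,3,6}; column 5 has {2,3,4,5} → 7.
Cell (r2,c2): row 2 has {2,3,4,5,6,7}; column 2 has {2,4,6,7} → 1.
Cell (r5,c2): row 5 has {5}; column 2 has {1,2,4,6,7} → 3.
Cell (r6,c1): row 6 has {1,2,3,4,5,7}; column 1 has {2,4,5,7} → 6.
Cell (r1,c2): row 1 is empty so far; column 2 has {1,2,3,4,6,7} → 5.
Cell (r3,c1): row 3 has {1,2,7}; column 1 has {2,4,5,6,7} → 3.
Cell (r3,c4): row 3 has {1,2,3,7}; column 4 has {1,2,5,6} → 4.
Cell (r3,c7): row 3 has {1,2,3,4,7}; column 7 has {1,2,3,5} → 6.
Cell (r5,c4): row 5 has {3,5}; column 4 has {1,2,4,5,6} → 7.
Cell (r5,c7): row 5 has {3,5,7}; column 7 has {1,2,3,5,6} → 4.
Cell (r1,c1): row 1 has {5}; column 1 has {2,3,4,5,6,7} → 1.
Cell (r1,c4): row 1 has {1,5}; column 4 has {1,2,4,5,6,7} → 3.
Cell (r1,c5): row 1 has {1,3,5}; column 5 has {2,3,4,5,7} → 6.
Cell (r1,c7): row 1 has {1,3,5,6}; column 7 has {1,2,3,4,5,6} → 7.
Cell (r3,c3): row 3 has {1,2,3,4,6,7}; column 3 has {1,3,7} → 5.
Cell (r5,c5): row 5 has {3,4,5,7}; column 5 has {2,3,4,5,6,7} → 1.
Cell (r5,c6): row 5 has {1,3,4,5,7}; column 6 has {1,3,6,7} → 2.
Cell (r7,c3): row 7 has {1,2,3,6,7}; column 3 has {1,3,5,7} → 4.
Cell (r7,c6): row 7 has {1,2,3,4,6,7}; column 6 has {1,2,3,6,7} → 5.
Cell (r1,c3): row 1 has {1,3,5,6,7}; column 3 has {1,3,4,5,7} → 2.
Cell (r1,c6): row 1 has {1,2,3,5,6,7}; column 6 has {1,2,3,5,6,7} → 4.
Cell (r5,c3): row 5 has {1,2,3,4,5,7}; column 3 has {1,2,3,4,5,7} → 6.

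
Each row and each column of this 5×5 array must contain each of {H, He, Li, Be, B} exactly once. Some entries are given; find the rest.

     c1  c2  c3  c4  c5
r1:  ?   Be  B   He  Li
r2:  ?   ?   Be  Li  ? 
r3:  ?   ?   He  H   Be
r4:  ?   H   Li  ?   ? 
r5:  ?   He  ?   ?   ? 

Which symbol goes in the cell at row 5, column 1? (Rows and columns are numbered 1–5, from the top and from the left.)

Li

row 1 has {He,Li,Be,B}; column 1 is empty so far — only H is left for (r1,c1).
row 2 has {Li,Be}; column 2 has {H,He,Be} — only B is left for (r2,c2).
row 3 has {H,He,Be}; column 2 has {H,He,Be,B} — only Li is left for (r3,c2).
row 5 has {He}; column 3 has {He,Li,Be,B} — only H is left for (r5,c3).
row 5 has {H,He}; column 5 has {Li,Be} — only B is left for (r5,c5).
row 2 has {Li,Be,B}; column 1 has {H} — only He is left for (r2,c1).
row 2 has {He,Li,Be,B}; column 5 has {Li,Be,B} — only H is left for (r2,c5).
row 3 has {H,He,Li,Be}; column 1 has {H,He} — only B is left for (r3,c1).
row 4 has {H,Li}; column 1 has {H,He,B} — only Be is left for (r4,c1).
row 4 has {H,Li,Be}; column 4 has {H,He,Li} — only B is left for (r4,c4).
row 4 has {H,Li,Be,B}; column 5 has {H,Li,Be,B} — only He is left for (r4,c5).
row 5 has {H,He,B}; column 1 has {H,He,Be,B} — only Li is left for (r5,c1).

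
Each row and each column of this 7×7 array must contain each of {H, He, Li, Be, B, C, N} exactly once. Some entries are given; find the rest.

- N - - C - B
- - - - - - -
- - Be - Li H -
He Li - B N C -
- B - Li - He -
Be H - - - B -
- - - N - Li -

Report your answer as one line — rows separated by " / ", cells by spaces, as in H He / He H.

row 1 has {B,C,N}; column 6 has {H,He,Li,B,C} — only Be is left for (r1,c6).
row 2 is empty so far; column 6 has {H,He,Li,Be,B,C} — only N is left for (r2,c6).
row 4 has {He,Li,B,C,N}; column 3 has {Be} — only H is left for (r4,c3).
row 4 has {H,He,Li,B,C,N}; column 7 has {B} — only Be is left for (r4,c7).
row 6 has {H,Be,B}; column 5 has {Li,C,N} — only He is left for (r6,c5).
row 6 has {H,He,Be,B}; column 4 has {Li,B,N} — only C is left for (r6,c4).
row 3 has {H,Li,Be}; column 4 has {Li,B,C,N} — only He is left for (r3,c4).
row 1 has {Be,B,C,N}; column 4 has {He,Li,B,C,N} — only H is left for (r1,c4).
row 2 has {N}; column 4 has {H,He,Li,B,C,N} — only Be is left for (r2,c4).
row 3 has {H,He,Li,Be}; column 2 has {H,Li,B,N} — only C is left for (r3,c2).
row 3 has {H,He,Li,Be,C}; column 7 has {Be,B} — only N is left for (r3,c7).
row 6 has {H,He,Be,B,C}; column 7 has {Be,B,N} — only Li is left for (r6,c7).
row 1 has {H,Be,B,C,N}; column 1 has {He,Be} — only Li is left for (r1,c1).
row 1 has {H,Li,Be,B,C,N}; column 3 has {H,Be} — only He is left for (r1,c3).
row 2 has {Be,N}; column 2 has {H,Li,B,C,N} — only He is left for (r2,c2).
row 3 has {H,He,Li,Be,C,N}; column 1 has {He,Li,Be} — only B is left for (r3,c1).
row 6 has {H,He,Li,Be,B,C}; column 3 has {H,He,Be} — only N is left for (r6,c3).
row 7 has {Li,N}; column 2 has {H,He,Li,B,C,N} — only Be is left for (r7,c2).
row 5 has {He,Li,B}; column 3 has {H,He,Be,N} — only C is left for (r5,c3).
row 5 has {He,Li,B,C}; column 7 has {Li,Be,B,N} — only H is left for (r5,c7).
row 7 has {Li,Be,N}; column 3 has {H,He,Be,C,N} — only B is left for (r7,c3).
row 7 has {Li,Be,B,N}; column 5 has {He,Li,C,N} — only H is left for (r7,c5).
row 2 has {He,Be,N}; column 3 has {H,He,Be,B,C,N} — only Li is left for (r2,c3).
row 2 has {He,Li,Be,N}; column 5 has {H,He,Li,C,N} — only B is left for (r2,c5).
row 2 has {He,Li,Be,B,N}; column 7 has {H,Li,Be,B,N} — only C is left for (r2,c7).
row 5 has {H,He,Li,B,C}; column 1 has {He,Li,Be,B} — only N is left for (r5,c1).
row 5 has {H,He,Li,B,C,N}; column 5 has {H,He,Li,B,C,N} — only Be is left for (r5,c5).
row 7 has {H,Li,Be,B,N}; column 1 has {He,Li,Be,B,N} — only C is left for (r7,c1).
row 7 has {H,Li,Be,B,C,N}; column 7 has {H,Li,Be,B,C,N} — only He is left for (r7,c7).
row 2 has {He,Li,Be,B,C,N}; column 1 has {He,Li,Be,B,C,N} — only H is left for (r2,c1).

Li N He H C Be B / H He Li Be B N C / B C Be He Li H N / He Li H B N C Be / N B C Li Be He H / Be H N C He B Li / C Be B N H Li He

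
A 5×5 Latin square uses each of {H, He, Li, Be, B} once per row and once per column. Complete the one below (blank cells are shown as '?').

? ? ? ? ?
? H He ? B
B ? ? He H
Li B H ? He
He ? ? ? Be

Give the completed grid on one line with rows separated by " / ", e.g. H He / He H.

(r1,c5) = Li
(r2,c1) = Be
(r2,c4) = Li
(r4,c4) = Be
(r5,c2) = Li
(r5,c3) = B
(r5,c4) = H
(r1,c1) = H
(r1,c3) = Be
(r1,c4) = B
(r3,c2) = Be
(r3,c3) = Li
(r1,c2) = He

H He Be B Li / Be H He Li B / B Be Li He H / Li B H Be He / He Li B H Be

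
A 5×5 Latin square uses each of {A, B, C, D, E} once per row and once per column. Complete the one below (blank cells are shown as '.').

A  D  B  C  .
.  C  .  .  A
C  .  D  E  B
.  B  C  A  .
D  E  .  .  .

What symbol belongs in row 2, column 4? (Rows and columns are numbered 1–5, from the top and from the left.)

row 1 has {A,B,C,D}; column 5 has {A,B} — only E is left for (r1,c5).
row 2 has {A,C}; column 3 has {B,C,D} — only E is left for (r2,c3).
row 3 has {B,C,D,E}; column 2 has {B,C,D,E} — only A is left for (r3,c2).
row 4 has {A,B,C}; column 1 has {A,C,D} — only E is left for (r4,c1).
row 4 has {A,B,C,E}; column 5 has {A,B,E} — only D is left for (r4,c5).
row 5 has {D,E}; column 3 has {B,C,D,E} — only A is left for (r5,c3).
row 5 has {A,D,E}; column 4 has {A,C,E} — only B is left for (r5,c4).
row 5 has {A,B,D,E}; column 5 has {A,B,D,E} — only C is left for (r5,c5).
row 2 has {A,C,E}; column 1 has {A,C,D,E} — only B is left for (r2,c1).
row 2 has {A,B,C,E}; column 4 has {A,B,C,E} — only D is left for (r2,c4).

D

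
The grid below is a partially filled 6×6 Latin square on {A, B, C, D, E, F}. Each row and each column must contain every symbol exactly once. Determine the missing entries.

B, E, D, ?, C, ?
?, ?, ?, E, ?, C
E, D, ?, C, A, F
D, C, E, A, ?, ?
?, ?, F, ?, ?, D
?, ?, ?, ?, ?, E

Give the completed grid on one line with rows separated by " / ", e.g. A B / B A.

(r1,c4) = F
(r1,c6) = A
(r3,c3) = B
(r4,c6) = B
(r5,c4) = B
(r5,c5) = E
(r6,c4) = D
(r2,c3) = A
(r4,c5) = F
(r5,c2) = A
(r6,c3) = C
(r6,c5) = B
(r2,c1) = F
(r2,c2) = B
(r2,c5) = D
(r5,c1) = C
(r6,c1) = A
(r6,c2) = F

B E D F C A / F B A E D C / E D B C A F / D C E A F B / C A F B E D / A F C D B E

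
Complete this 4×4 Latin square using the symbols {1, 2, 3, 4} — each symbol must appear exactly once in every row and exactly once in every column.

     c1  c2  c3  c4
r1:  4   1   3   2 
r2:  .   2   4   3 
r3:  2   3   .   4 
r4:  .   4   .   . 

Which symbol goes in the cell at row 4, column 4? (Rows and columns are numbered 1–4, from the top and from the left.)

1

(r2,c1) = 1
(r3,c3) = 1
(r4,c1) = 3
(r4,c3) = 2
(r4,c4) = 1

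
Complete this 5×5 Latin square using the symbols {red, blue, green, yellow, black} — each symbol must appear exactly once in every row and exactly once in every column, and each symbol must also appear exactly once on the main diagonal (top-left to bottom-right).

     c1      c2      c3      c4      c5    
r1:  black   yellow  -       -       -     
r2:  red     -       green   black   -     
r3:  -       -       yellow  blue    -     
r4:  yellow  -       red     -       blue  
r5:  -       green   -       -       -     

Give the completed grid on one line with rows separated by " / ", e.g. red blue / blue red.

black yellow blue red green / red blue green black yellow / green red yellow blue black / yellow black red green blue / blue green black yellow red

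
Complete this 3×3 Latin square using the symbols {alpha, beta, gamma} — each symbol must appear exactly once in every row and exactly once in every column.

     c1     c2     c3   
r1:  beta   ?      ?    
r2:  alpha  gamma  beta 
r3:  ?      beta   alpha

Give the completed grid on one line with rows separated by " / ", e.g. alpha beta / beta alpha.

beta alpha gamma / alpha gamma beta / gamma beta alpha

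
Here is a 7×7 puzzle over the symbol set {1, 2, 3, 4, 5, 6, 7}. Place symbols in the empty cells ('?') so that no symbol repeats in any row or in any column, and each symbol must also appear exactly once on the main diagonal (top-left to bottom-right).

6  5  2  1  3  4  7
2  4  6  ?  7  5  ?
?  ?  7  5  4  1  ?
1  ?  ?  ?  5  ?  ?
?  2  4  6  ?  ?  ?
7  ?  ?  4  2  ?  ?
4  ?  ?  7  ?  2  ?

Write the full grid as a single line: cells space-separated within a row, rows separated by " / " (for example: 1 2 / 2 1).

6 5 2 1 3 4 7 / 2 4 6 3 7 5 1 / 3 6 7 5 4 1 2 / 1 7 3 2 5 6 4 / 5 2 4 6 1 7 3 / 7 1 5 4 2 3 6 / 4 3 1 7 6 2 5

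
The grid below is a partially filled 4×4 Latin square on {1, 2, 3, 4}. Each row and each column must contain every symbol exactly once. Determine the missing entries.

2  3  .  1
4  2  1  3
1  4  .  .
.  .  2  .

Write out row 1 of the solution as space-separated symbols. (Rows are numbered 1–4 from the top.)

2 3 4 1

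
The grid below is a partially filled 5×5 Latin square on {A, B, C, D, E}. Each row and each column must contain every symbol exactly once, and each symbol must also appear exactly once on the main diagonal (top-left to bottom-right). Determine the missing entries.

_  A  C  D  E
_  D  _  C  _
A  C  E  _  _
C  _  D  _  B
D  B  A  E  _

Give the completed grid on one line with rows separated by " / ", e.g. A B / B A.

row 1 has {A,C,D,E}; column 1 has {A,C,D}; the diagonal has {D,E} — only B is left for (r1,c1).
row 2 has {C,D}; column 1 has {A,B,C,D} — only E is left for (r2,c1).
row 2 has {C,D,E}; column 3 has {A,C,D,E} — only B is left for (r2,c3).
row 2 has {B,C,D,E}; column 5 has {B,E} — only A is left for (r2,c5).
row 3 has {A,C,E}; column 4 has {C,D,E} — only B is left for (r3,c4).
row 3 has {A,B,C,E}; column 5 has {A,B,E} — only D is left for (r3,c5).
row 4 has {B,C,D}; column 2 has {A,B,C,D} — only E is left for (r4,c2).
row 4 has {B,C,D,E}; column 4 has {B,C,D,E}; the diagonal has {B,D,E} — only A is left for (r4,c4).
row 5 has {A,B,D,E}; column 5 has {A,B,D,E}; the diagonal has {A,B,D,E} — only C is left for (r5,c5).

B A C D E / E D B C A / A C E B D / C E D A B / D B A E C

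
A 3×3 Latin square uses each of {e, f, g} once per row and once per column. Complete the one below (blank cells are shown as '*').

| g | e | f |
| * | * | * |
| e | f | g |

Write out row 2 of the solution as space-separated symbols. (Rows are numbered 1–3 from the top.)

f g e

At row 2, column 1: row 2 is empty so far; column 1 has {e,g}; that leaves f.
At row 2, column 2: row 2 has {f}; column 2 has {e,f}; that leaves g.
At row 2, column 3: row 2 has {f,g}; column 3 has {f,g}; that leaves e.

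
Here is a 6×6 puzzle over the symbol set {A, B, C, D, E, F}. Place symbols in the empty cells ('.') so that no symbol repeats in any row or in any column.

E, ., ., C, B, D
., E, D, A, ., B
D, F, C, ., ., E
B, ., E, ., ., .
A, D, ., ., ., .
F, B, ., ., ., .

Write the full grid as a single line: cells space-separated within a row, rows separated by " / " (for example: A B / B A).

E A F C B D / C E D A F B / D F C B A E / B C E F D A / A D B E C F / F B A D E C

(r1,c2) = A
(r1,c3) = F
(r2,c1) = C
(r2,c5) = F
(r3,c4) = B
(r3,c5) = A
(r4,c2) = C
(r4,c5) = D
(r5,c3) = B
(r6,c3) = A
(r6,c6) = C
(r4,c4) = F
(r4,c6) = A
(r5,c4) = E
(r5,c5) = C
(r5,c6) = F
(r6,c4) = D
(r6,c5) = E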